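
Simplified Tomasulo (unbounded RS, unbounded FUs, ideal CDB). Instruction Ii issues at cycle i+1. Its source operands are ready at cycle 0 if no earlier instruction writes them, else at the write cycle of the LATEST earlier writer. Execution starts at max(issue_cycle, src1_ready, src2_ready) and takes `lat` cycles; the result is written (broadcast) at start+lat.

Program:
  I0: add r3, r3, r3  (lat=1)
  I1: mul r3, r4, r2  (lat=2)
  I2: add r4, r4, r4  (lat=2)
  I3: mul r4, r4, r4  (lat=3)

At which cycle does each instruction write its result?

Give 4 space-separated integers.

Answer: 2 4 5 8

Derivation:
I0 add r3: issue@1 deps=(None,None) exec_start@1 write@2
I1 mul r3: issue@2 deps=(None,None) exec_start@2 write@4
I2 add r4: issue@3 deps=(None,None) exec_start@3 write@5
I3 mul r4: issue@4 deps=(2,2) exec_start@5 write@8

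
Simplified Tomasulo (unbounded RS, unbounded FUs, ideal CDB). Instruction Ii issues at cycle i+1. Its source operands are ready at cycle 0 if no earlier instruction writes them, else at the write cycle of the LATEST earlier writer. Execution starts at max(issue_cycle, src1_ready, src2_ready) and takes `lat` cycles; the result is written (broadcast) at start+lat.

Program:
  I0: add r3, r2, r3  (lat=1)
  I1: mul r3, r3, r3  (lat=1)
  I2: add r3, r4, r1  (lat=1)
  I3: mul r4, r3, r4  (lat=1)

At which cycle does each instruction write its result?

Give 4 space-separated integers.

Answer: 2 3 4 5

Derivation:
I0 add r3: issue@1 deps=(None,None) exec_start@1 write@2
I1 mul r3: issue@2 deps=(0,0) exec_start@2 write@3
I2 add r3: issue@3 deps=(None,None) exec_start@3 write@4
I3 mul r4: issue@4 deps=(2,None) exec_start@4 write@5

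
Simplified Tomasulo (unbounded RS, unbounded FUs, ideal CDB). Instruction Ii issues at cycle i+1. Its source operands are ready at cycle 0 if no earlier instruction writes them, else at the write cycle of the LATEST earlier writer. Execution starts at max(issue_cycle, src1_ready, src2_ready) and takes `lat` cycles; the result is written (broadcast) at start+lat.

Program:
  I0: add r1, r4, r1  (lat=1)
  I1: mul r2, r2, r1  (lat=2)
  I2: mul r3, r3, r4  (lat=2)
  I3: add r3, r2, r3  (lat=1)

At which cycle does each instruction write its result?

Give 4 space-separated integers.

Answer: 2 4 5 6

Derivation:
I0 add r1: issue@1 deps=(None,None) exec_start@1 write@2
I1 mul r2: issue@2 deps=(None,0) exec_start@2 write@4
I2 mul r3: issue@3 deps=(None,None) exec_start@3 write@5
I3 add r3: issue@4 deps=(1,2) exec_start@5 write@6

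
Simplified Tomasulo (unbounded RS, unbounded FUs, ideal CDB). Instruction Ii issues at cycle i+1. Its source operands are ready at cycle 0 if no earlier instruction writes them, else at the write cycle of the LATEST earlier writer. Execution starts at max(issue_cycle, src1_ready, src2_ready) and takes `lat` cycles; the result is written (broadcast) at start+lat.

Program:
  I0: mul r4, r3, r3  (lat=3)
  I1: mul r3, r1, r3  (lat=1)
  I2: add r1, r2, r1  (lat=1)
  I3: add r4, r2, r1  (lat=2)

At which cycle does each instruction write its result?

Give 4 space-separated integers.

I0 mul r4: issue@1 deps=(None,None) exec_start@1 write@4
I1 mul r3: issue@2 deps=(None,None) exec_start@2 write@3
I2 add r1: issue@3 deps=(None,None) exec_start@3 write@4
I3 add r4: issue@4 deps=(None,2) exec_start@4 write@6

Answer: 4 3 4 6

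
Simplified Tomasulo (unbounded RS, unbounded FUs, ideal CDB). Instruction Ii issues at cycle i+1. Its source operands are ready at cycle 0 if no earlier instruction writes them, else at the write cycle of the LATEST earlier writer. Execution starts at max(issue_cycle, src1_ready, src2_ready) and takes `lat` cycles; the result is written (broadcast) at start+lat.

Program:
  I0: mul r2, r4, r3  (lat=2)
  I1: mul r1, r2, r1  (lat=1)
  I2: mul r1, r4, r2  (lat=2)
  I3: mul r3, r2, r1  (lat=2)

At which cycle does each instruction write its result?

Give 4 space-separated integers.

Answer: 3 4 5 7

Derivation:
I0 mul r2: issue@1 deps=(None,None) exec_start@1 write@3
I1 mul r1: issue@2 deps=(0,None) exec_start@3 write@4
I2 mul r1: issue@3 deps=(None,0) exec_start@3 write@5
I3 mul r3: issue@4 deps=(0,2) exec_start@5 write@7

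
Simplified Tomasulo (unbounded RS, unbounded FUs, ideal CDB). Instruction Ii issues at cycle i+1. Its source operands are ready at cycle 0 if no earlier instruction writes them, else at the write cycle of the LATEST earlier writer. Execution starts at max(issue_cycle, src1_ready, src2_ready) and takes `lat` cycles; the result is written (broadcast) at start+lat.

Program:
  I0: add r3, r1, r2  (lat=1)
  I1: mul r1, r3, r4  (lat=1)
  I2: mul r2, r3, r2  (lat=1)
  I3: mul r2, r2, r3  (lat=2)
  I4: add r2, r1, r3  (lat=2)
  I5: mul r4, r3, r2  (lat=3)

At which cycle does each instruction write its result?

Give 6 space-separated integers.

I0 add r3: issue@1 deps=(None,None) exec_start@1 write@2
I1 mul r1: issue@2 deps=(0,None) exec_start@2 write@3
I2 mul r2: issue@3 deps=(0,None) exec_start@3 write@4
I3 mul r2: issue@4 deps=(2,0) exec_start@4 write@6
I4 add r2: issue@5 deps=(1,0) exec_start@5 write@7
I5 mul r4: issue@6 deps=(0,4) exec_start@7 write@10

Answer: 2 3 4 6 7 10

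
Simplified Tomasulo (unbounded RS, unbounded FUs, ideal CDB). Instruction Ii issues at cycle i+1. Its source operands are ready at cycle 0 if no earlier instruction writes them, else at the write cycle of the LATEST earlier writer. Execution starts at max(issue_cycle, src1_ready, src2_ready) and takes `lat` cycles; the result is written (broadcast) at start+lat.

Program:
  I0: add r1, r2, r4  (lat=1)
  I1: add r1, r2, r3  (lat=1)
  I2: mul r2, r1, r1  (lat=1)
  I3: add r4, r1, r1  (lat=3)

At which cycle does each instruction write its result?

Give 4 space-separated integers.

I0 add r1: issue@1 deps=(None,None) exec_start@1 write@2
I1 add r1: issue@2 deps=(None,None) exec_start@2 write@3
I2 mul r2: issue@3 deps=(1,1) exec_start@3 write@4
I3 add r4: issue@4 deps=(1,1) exec_start@4 write@7

Answer: 2 3 4 7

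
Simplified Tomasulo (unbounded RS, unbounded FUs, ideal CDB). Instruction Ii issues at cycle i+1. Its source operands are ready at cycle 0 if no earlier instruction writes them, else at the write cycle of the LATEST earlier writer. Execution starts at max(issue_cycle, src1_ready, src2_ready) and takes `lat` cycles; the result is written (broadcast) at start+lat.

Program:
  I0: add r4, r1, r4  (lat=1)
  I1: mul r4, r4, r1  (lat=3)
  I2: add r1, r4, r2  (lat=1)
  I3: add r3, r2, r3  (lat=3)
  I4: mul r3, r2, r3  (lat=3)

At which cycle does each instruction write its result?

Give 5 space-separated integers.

I0 add r4: issue@1 deps=(None,None) exec_start@1 write@2
I1 mul r4: issue@2 deps=(0,None) exec_start@2 write@5
I2 add r1: issue@3 deps=(1,None) exec_start@5 write@6
I3 add r3: issue@4 deps=(None,None) exec_start@4 write@7
I4 mul r3: issue@5 deps=(None,3) exec_start@7 write@10

Answer: 2 5 6 7 10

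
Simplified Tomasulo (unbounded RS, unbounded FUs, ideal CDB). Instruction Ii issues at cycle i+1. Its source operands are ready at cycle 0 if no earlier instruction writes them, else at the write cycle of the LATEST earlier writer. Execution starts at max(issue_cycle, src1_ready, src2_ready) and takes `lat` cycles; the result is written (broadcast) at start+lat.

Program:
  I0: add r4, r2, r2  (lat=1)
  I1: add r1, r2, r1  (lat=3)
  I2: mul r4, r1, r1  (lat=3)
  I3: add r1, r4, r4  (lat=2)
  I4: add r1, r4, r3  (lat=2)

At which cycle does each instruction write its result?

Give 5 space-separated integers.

I0 add r4: issue@1 deps=(None,None) exec_start@1 write@2
I1 add r1: issue@2 deps=(None,None) exec_start@2 write@5
I2 mul r4: issue@3 deps=(1,1) exec_start@5 write@8
I3 add r1: issue@4 deps=(2,2) exec_start@8 write@10
I4 add r1: issue@5 deps=(2,None) exec_start@8 write@10

Answer: 2 5 8 10 10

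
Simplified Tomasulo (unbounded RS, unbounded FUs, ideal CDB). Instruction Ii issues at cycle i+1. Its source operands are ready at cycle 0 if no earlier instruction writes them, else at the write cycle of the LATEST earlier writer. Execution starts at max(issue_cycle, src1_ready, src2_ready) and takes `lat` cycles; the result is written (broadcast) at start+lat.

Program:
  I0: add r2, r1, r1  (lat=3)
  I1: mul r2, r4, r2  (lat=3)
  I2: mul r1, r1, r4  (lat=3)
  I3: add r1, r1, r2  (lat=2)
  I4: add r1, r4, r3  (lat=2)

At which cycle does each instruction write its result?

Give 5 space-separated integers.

I0 add r2: issue@1 deps=(None,None) exec_start@1 write@4
I1 mul r2: issue@2 deps=(None,0) exec_start@4 write@7
I2 mul r1: issue@3 deps=(None,None) exec_start@3 write@6
I3 add r1: issue@4 deps=(2,1) exec_start@7 write@9
I4 add r1: issue@5 deps=(None,None) exec_start@5 write@7

Answer: 4 7 6 9 7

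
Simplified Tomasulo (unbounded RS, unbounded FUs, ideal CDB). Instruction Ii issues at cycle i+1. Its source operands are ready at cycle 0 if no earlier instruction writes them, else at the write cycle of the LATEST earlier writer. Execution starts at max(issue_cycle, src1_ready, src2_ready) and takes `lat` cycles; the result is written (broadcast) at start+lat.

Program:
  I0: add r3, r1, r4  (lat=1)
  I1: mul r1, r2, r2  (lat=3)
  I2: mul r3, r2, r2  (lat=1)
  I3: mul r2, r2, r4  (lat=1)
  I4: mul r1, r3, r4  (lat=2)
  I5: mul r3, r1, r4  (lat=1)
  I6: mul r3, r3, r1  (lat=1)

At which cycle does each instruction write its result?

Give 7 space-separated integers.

Answer: 2 5 4 5 7 8 9

Derivation:
I0 add r3: issue@1 deps=(None,None) exec_start@1 write@2
I1 mul r1: issue@2 deps=(None,None) exec_start@2 write@5
I2 mul r3: issue@3 deps=(None,None) exec_start@3 write@4
I3 mul r2: issue@4 deps=(None,None) exec_start@4 write@5
I4 mul r1: issue@5 deps=(2,None) exec_start@5 write@7
I5 mul r3: issue@6 deps=(4,None) exec_start@7 write@8
I6 mul r3: issue@7 deps=(5,4) exec_start@8 write@9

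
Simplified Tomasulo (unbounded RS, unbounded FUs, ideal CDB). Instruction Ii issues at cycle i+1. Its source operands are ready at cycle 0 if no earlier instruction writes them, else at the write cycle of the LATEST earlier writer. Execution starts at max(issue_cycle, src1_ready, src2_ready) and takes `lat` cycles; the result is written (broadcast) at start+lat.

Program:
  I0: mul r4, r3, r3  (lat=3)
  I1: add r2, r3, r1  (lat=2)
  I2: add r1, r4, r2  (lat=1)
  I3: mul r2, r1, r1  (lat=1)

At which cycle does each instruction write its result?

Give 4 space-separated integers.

I0 mul r4: issue@1 deps=(None,None) exec_start@1 write@4
I1 add r2: issue@2 deps=(None,None) exec_start@2 write@4
I2 add r1: issue@3 deps=(0,1) exec_start@4 write@5
I3 mul r2: issue@4 deps=(2,2) exec_start@5 write@6

Answer: 4 4 5 6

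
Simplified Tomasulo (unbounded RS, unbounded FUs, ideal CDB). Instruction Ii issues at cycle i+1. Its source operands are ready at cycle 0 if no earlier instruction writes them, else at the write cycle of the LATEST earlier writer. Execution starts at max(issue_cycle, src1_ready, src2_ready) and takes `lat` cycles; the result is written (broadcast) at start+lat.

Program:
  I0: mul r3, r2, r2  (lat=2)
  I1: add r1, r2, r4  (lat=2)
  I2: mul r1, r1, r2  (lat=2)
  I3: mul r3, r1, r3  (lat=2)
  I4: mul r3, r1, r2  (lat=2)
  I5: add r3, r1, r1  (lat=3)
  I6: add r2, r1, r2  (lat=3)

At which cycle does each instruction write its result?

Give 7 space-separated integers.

I0 mul r3: issue@1 deps=(None,None) exec_start@1 write@3
I1 add r1: issue@2 deps=(None,None) exec_start@2 write@4
I2 mul r1: issue@3 deps=(1,None) exec_start@4 write@6
I3 mul r3: issue@4 deps=(2,0) exec_start@6 write@8
I4 mul r3: issue@5 deps=(2,None) exec_start@6 write@8
I5 add r3: issue@6 deps=(2,2) exec_start@6 write@9
I6 add r2: issue@7 deps=(2,None) exec_start@7 write@10

Answer: 3 4 6 8 8 9 10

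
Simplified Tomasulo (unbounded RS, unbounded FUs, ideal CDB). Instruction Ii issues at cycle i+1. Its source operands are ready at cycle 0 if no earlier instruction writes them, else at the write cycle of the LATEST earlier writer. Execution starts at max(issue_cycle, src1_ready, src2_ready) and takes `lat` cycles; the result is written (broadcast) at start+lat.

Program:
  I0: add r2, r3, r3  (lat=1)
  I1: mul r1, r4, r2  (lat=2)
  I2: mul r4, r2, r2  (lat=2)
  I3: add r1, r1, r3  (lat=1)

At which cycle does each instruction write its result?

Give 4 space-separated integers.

Answer: 2 4 5 5

Derivation:
I0 add r2: issue@1 deps=(None,None) exec_start@1 write@2
I1 mul r1: issue@2 deps=(None,0) exec_start@2 write@4
I2 mul r4: issue@3 deps=(0,0) exec_start@3 write@5
I3 add r1: issue@4 deps=(1,None) exec_start@4 write@5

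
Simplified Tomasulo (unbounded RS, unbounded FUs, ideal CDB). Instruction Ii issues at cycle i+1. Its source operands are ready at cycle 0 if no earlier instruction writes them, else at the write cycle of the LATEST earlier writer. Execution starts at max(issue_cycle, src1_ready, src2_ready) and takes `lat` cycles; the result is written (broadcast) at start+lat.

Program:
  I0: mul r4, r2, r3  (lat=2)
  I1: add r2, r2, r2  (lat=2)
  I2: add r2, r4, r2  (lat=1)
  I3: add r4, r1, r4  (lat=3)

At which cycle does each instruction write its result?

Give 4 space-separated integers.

Answer: 3 4 5 7

Derivation:
I0 mul r4: issue@1 deps=(None,None) exec_start@1 write@3
I1 add r2: issue@2 deps=(None,None) exec_start@2 write@4
I2 add r2: issue@3 deps=(0,1) exec_start@4 write@5
I3 add r4: issue@4 deps=(None,0) exec_start@4 write@7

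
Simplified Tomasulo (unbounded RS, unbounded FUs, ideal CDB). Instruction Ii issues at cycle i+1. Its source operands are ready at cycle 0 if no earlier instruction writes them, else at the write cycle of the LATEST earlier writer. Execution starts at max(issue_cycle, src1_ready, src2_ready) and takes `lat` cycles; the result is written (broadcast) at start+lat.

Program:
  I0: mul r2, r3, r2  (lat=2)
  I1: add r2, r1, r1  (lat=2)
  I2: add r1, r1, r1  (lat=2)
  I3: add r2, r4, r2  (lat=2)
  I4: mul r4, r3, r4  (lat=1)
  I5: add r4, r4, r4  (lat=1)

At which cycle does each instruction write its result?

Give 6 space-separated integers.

Answer: 3 4 5 6 6 7

Derivation:
I0 mul r2: issue@1 deps=(None,None) exec_start@1 write@3
I1 add r2: issue@2 deps=(None,None) exec_start@2 write@4
I2 add r1: issue@3 deps=(None,None) exec_start@3 write@5
I3 add r2: issue@4 deps=(None,1) exec_start@4 write@6
I4 mul r4: issue@5 deps=(None,None) exec_start@5 write@6
I5 add r4: issue@6 deps=(4,4) exec_start@6 write@7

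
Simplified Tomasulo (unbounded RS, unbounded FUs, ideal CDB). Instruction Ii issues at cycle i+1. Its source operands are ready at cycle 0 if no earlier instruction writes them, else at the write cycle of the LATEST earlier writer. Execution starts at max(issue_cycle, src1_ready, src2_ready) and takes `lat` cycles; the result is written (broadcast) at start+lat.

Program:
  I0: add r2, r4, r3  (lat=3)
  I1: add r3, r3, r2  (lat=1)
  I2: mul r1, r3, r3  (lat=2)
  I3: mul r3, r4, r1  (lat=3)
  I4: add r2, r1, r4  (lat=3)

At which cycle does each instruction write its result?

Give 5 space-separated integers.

Answer: 4 5 7 10 10

Derivation:
I0 add r2: issue@1 deps=(None,None) exec_start@1 write@4
I1 add r3: issue@2 deps=(None,0) exec_start@4 write@5
I2 mul r1: issue@3 deps=(1,1) exec_start@5 write@7
I3 mul r3: issue@4 deps=(None,2) exec_start@7 write@10
I4 add r2: issue@5 deps=(2,None) exec_start@7 write@10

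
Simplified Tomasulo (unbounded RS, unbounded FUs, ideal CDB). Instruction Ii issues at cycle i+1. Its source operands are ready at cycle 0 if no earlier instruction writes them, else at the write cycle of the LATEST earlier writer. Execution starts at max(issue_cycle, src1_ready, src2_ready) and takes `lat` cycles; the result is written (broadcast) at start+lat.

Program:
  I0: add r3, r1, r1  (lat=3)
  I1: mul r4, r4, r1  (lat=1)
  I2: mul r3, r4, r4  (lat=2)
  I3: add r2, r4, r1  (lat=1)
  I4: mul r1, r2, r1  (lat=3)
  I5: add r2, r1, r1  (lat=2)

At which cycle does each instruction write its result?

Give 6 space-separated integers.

I0 add r3: issue@1 deps=(None,None) exec_start@1 write@4
I1 mul r4: issue@2 deps=(None,None) exec_start@2 write@3
I2 mul r3: issue@3 deps=(1,1) exec_start@3 write@5
I3 add r2: issue@4 deps=(1,None) exec_start@4 write@5
I4 mul r1: issue@5 deps=(3,None) exec_start@5 write@8
I5 add r2: issue@6 deps=(4,4) exec_start@8 write@10

Answer: 4 3 5 5 8 10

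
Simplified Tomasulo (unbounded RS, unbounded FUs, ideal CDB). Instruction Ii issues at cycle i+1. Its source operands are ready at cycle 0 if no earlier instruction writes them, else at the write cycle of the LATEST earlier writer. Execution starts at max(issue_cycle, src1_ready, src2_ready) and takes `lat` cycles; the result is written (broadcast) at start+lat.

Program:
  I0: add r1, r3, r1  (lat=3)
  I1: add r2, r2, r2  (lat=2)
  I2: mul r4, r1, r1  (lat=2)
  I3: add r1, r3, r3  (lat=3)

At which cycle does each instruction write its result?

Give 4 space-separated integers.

Answer: 4 4 6 7

Derivation:
I0 add r1: issue@1 deps=(None,None) exec_start@1 write@4
I1 add r2: issue@2 deps=(None,None) exec_start@2 write@4
I2 mul r4: issue@3 deps=(0,0) exec_start@4 write@6
I3 add r1: issue@4 deps=(None,None) exec_start@4 write@7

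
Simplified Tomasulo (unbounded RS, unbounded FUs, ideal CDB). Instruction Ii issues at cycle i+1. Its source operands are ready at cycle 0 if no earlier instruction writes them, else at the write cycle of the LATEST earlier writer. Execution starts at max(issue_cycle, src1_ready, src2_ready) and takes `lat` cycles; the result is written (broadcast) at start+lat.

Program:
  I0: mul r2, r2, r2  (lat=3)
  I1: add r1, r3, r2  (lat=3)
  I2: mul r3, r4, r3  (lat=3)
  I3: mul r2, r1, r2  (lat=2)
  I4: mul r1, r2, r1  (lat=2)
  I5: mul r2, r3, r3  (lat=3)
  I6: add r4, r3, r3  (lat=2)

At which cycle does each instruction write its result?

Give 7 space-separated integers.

I0 mul r2: issue@1 deps=(None,None) exec_start@1 write@4
I1 add r1: issue@2 deps=(None,0) exec_start@4 write@7
I2 mul r3: issue@3 deps=(None,None) exec_start@3 write@6
I3 mul r2: issue@4 deps=(1,0) exec_start@7 write@9
I4 mul r1: issue@5 deps=(3,1) exec_start@9 write@11
I5 mul r2: issue@6 deps=(2,2) exec_start@6 write@9
I6 add r4: issue@7 deps=(2,2) exec_start@7 write@9

Answer: 4 7 6 9 11 9 9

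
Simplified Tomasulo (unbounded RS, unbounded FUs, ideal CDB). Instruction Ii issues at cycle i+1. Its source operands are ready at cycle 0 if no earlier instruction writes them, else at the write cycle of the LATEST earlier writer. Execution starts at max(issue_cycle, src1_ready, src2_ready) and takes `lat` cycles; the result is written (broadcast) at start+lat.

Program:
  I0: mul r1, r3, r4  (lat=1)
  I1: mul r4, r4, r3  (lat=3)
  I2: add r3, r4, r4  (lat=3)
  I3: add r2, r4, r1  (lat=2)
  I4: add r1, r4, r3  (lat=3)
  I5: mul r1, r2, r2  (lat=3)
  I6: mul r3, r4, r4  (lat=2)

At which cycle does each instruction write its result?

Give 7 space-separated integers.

Answer: 2 5 8 7 11 10 9

Derivation:
I0 mul r1: issue@1 deps=(None,None) exec_start@1 write@2
I1 mul r4: issue@2 deps=(None,None) exec_start@2 write@5
I2 add r3: issue@3 deps=(1,1) exec_start@5 write@8
I3 add r2: issue@4 deps=(1,0) exec_start@5 write@7
I4 add r1: issue@5 deps=(1,2) exec_start@8 write@11
I5 mul r1: issue@6 deps=(3,3) exec_start@7 write@10
I6 mul r3: issue@7 deps=(1,1) exec_start@7 write@9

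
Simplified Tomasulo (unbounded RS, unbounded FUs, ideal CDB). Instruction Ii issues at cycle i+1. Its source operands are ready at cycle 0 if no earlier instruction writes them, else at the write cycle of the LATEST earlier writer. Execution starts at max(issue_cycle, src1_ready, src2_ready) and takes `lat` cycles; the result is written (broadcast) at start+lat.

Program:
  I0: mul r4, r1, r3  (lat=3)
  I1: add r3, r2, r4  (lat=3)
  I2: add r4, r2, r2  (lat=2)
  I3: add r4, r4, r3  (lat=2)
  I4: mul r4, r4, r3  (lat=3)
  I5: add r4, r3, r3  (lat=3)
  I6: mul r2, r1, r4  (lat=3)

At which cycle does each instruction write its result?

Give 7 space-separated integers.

I0 mul r4: issue@1 deps=(None,None) exec_start@1 write@4
I1 add r3: issue@2 deps=(None,0) exec_start@4 write@7
I2 add r4: issue@3 deps=(None,None) exec_start@3 write@5
I3 add r4: issue@4 deps=(2,1) exec_start@7 write@9
I4 mul r4: issue@5 deps=(3,1) exec_start@9 write@12
I5 add r4: issue@6 deps=(1,1) exec_start@7 write@10
I6 mul r2: issue@7 deps=(None,5) exec_start@10 write@13

Answer: 4 7 5 9 12 10 13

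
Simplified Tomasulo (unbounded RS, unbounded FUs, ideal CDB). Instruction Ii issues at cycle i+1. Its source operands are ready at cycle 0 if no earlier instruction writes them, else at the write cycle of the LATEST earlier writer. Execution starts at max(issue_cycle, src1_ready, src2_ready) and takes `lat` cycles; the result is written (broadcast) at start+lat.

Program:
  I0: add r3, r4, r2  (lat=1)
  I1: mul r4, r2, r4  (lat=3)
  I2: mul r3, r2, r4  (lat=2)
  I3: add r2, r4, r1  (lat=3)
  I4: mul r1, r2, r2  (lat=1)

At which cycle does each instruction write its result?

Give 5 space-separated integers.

I0 add r3: issue@1 deps=(None,None) exec_start@1 write@2
I1 mul r4: issue@2 deps=(None,None) exec_start@2 write@5
I2 mul r3: issue@3 deps=(None,1) exec_start@5 write@7
I3 add r2: issue@4 deps=(1,None) exec_start@5 write@8
I4 mul r1: issue@5 deps=(3,3) exec_start@8 write@9

Answer: 2 5 7 8 9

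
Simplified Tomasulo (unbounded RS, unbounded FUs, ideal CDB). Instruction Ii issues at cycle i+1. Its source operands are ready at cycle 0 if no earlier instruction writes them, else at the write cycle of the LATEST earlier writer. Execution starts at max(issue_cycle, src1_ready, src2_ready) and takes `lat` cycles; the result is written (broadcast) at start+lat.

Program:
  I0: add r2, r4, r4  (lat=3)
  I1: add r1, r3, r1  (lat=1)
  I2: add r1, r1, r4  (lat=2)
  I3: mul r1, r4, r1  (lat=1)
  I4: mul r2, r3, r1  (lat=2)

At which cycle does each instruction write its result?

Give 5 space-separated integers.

Answer: 4 3 5 6 8

Derivation:
I0 add r2: issue@1 deps=(None,None) exec_start@1 write@4
I1 add r1: issue@2 deps=(None,None) exec_start@2 write@3
I2 add r1: issue@3 deps=(1,None) exec_start@3 write@5
I3 mul r1: issue@4 deps=(None,2) exec_start@5 write@6
I4 mul r2: issue@5 deps=(None,3) exec_start@6 write@8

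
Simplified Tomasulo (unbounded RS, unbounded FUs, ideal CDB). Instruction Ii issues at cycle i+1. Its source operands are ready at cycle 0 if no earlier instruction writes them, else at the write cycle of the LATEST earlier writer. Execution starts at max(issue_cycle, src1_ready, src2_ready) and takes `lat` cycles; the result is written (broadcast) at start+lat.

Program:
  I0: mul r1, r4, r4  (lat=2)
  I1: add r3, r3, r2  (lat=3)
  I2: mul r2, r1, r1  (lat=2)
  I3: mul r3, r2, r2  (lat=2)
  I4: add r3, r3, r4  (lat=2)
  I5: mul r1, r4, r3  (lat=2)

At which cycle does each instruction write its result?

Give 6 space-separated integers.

Answer: 3 5 5 7 9 11

Derivation:
I0 mul r1: issue@1 deps=(None,None) exec_start@1 write@3
I1 add r3: issue@2 deps=(None,None) exec_start@2 write@5
I2 mul r2: issue@3 deps=(0,0) exec_start@3 write@5
I3 mul r3: issue@4 deps=(2,2) exec_start@5 write@7
I4 add r3: issue@5 deps=(3,None) exec_start@7 write@9
I5 mul r1: issue@6 deps=(None,4) exec_start@9 write@11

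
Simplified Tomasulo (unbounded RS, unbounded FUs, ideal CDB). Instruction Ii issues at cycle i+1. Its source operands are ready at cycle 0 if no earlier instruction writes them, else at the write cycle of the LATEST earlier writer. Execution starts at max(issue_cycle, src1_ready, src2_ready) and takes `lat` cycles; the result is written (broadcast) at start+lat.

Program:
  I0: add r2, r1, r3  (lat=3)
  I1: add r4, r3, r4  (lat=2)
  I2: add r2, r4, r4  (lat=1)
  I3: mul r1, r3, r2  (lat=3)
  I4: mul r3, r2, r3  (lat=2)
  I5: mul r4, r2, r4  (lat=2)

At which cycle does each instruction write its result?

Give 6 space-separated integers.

Answer: 4 4 5 8 7 8

Derivation:
I0 add r2: issue@1 deps=(None,None) exec_start@1 write@4
I1 add r4: issue@2 deps=(None,None) exec_start@2 write@4
I2 add r2: issue@3 deps=(1,1) exec_start@4 write@5
I3 mul r1: issue@4 deps=(None,2) exec_start@5 write@8
I4 mul r3: issue@5 deps=(2,None) exec_start@5 write@7
I5 mul r4: issue@6 deps=(2,1) exec_start@6 write@8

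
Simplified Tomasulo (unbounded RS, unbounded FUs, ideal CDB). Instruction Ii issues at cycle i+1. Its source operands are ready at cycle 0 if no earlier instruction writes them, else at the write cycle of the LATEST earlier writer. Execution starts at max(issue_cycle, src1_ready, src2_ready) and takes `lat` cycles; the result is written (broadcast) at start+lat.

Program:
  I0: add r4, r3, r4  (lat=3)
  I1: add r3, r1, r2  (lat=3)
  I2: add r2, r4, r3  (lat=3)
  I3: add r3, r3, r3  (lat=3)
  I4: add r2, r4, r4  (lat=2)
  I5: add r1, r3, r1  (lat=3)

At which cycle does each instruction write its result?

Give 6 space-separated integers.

Answer: 4 5 8 8 7 11

Derivation:
I0 add r4: issue@1 deps=(None,None) exec_start@1 write@4
I1 add r3: issue@2 deps=(None,None) exec_start@2 write@5
I2 add r2: issue@3 deps=(0,1) exec_start@5 write@8
I3 add r3: issue@4 deps=(1,1) exec_start@5 write@8
I4 add r2: issue@5 deps=(0,0) exec_start@5 write@7
I5 add r1: issue@6 deps=(3,None) exec_start@8 write@11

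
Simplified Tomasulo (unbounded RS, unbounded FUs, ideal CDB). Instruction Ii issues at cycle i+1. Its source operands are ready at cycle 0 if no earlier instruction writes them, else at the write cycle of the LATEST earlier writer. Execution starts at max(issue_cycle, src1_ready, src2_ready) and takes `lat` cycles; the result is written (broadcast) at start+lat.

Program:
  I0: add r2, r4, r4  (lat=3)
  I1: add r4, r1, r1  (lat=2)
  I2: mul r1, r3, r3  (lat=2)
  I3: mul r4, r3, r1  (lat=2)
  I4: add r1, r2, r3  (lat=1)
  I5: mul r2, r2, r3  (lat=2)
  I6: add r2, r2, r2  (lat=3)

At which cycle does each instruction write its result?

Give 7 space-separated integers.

Answer: 4 4 5 7 6 8 11

Derivation:
I0 add r2: issue@1 deps=(None,None) exec_start@1 write@4
I1 add r4: issue@2 deps=(None,None) exec_start@2 write@4
I2 mul r1: issue@3 deps=(None,None) exec_start@3 write@5
I3 mul r4: issue@4 deps=(None,2) exec_start@5 write@7
I4 add r1: issue@5 deps=(0,None) exec_start@5 write@6
I5 mul r2: issue@6 deps=(0,None) exec_start@6 write@8
I6 add r2: issue@7 deps=(5,5) exec_start@8 write@11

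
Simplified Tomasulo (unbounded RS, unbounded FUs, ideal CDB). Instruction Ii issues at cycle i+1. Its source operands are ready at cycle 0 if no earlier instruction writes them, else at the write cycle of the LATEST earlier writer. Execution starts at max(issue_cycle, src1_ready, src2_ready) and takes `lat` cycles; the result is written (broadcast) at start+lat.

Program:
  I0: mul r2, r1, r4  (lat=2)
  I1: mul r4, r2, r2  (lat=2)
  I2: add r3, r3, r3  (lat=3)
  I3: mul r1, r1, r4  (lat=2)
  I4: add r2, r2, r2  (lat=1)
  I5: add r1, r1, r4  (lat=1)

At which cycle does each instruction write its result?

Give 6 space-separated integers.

Answer: 3 5 6 7 6 8

Derivation:
I0 mul r2: issue@1 deps=(None,None) exec_start@1 write@3
I1 mul r4: issue@2 deps=(0,0) exec_start@3 write@5
I2 add r3: issue@3 deps=(None,None) exec_start@3 write@6
I3 mul r1: issue@4 deps=(None,1) exec_start@5 write@7
I4 add r2: issue@5 deps=(0,0) exec_start@5 write@6
I5 add r1: issue@6 deps=(3,1) exec_start@7 write@8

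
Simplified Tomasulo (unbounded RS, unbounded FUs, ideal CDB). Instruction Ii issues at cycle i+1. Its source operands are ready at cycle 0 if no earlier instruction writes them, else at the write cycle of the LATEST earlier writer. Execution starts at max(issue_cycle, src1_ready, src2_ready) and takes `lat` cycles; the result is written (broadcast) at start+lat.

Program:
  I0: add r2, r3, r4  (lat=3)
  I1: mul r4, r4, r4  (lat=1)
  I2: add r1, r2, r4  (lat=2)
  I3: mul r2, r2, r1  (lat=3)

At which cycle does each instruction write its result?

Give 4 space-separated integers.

Answer: 4 3 6 9

Derivation:
I0 add r2: issue@1 deps=(None,None) exec_start@1 write@4
I1 mul r4: issue@2 deps=(None,None) exec_start@2 write@3
I2 add r1: issue@3 deps=(0,1) exec_start@4 write@6
I3 mul r2: issue@4 deps=(0,2) exec_start@6 write@9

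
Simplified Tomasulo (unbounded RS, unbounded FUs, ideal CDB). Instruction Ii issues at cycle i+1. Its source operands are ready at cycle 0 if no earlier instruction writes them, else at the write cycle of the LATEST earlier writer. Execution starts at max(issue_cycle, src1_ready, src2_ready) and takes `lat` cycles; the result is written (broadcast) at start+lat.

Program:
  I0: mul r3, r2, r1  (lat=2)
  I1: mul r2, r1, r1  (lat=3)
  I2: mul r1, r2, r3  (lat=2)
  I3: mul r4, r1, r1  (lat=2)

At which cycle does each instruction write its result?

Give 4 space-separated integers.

I0 mul r3: issue@1 deps=(None,None) exec_start@1 write@3
I1 mul r2: issue@2 deps=(None,None) exec_start@2 write@5
I2 mul r1: issue@3 deps=(1,0) exec_start@5 write@7
I3 mul r4: issue@4 deps=(2,2) exec_start@7 write@9

Answer: 3 5 7 9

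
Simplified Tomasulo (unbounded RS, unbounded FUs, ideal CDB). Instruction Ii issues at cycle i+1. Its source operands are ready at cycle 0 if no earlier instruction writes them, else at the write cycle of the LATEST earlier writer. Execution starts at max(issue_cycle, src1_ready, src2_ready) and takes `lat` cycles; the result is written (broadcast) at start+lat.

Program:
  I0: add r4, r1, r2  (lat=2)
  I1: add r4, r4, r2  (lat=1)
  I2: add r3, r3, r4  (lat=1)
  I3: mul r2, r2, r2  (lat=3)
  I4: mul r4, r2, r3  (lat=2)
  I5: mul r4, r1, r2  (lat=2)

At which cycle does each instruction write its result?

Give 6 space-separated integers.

Answer: 3 4 5 7 9 9

Derivation:
I0 add r4: issue@1 deps=(None,None) exec_start@1 write@3
I1 add r4: issue@2 deps=(0,None) exec_start@3 write@4
I2 add r3: issue@3 deps=(None,1) exec_start@4 write@5
I3 mul r2: issue@4 deps=(None,None) exec_start@4 write@7
I4 mul r4: issue@5 deps=(3,2) exec_start@7 write@9
I5 mul r4: issue@6 deps=(None,3) exec_start@7 write@9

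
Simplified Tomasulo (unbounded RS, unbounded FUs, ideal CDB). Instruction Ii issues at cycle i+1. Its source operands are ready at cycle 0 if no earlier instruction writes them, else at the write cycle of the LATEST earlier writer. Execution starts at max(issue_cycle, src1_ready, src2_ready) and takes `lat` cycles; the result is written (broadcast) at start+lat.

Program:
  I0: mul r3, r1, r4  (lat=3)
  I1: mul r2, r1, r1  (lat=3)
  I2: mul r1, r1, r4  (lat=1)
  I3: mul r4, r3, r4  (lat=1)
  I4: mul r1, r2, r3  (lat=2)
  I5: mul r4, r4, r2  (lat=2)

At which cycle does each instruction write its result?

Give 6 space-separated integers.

Answer: 4 5 4 5 7 8

Derivation:
I0 mul r3: issue@1 deps=(None,None) exec_start@1 write@4
I1 mul r2: issue@2 deps=(None,None) exec_start@2 write@5
I2 mul r1: issue@3 deps=(None,None) exec_start@3 write@4
I3 mul r4: issue@4 deps=(0,None) exec_start@4 write@5
I4 mul r1: issue@5 deps=(1,0) exec_start@5 write@7
I5 mul r4: issue@6 deps=(3,1) exec_start@6 write@8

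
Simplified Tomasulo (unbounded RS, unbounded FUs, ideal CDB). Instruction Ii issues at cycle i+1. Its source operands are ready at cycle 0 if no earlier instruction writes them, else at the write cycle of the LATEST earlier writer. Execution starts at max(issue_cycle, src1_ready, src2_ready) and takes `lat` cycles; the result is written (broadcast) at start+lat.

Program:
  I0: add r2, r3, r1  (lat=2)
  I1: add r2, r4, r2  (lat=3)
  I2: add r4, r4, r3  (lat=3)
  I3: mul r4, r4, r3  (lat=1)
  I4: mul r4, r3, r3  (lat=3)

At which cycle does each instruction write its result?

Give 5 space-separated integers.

Answer: 3 6 6 7 8

Derivation:
I0 add r2: issue@1 deps=(None,None) exec_start@1 write@3
I1 add r2: issue@2 deps=(None,0) exec_start@3 write@6
I2 add r4: issue@3 deps=(None,None) exec_start@3 write@6
I3 mul r4: issue@4 deps=(2,None) exec_start@6 write@7
I4 mul r4: issue@5 deps=(None,None) exec_start@5 write@8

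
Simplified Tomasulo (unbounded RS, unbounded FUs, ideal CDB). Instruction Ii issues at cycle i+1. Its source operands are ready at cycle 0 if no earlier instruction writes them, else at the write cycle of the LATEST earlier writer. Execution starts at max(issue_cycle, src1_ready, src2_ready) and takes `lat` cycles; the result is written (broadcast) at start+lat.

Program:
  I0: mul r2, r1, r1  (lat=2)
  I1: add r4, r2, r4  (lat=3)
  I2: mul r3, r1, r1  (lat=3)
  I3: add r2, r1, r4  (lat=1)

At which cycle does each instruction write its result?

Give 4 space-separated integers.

I0 mul r2: issue@1 deps=(None,None) exec_start@1 write@3
I1 add r4: issue@2 deps=(0,None) exec_start@3 write@6
I2 mul r3: issue@3 deps=(None,None) exec_start@3 write@6
I3 add r2: issue@4 deps=(None,1) exec_start@6 write@7

Answer: 3 6 6 7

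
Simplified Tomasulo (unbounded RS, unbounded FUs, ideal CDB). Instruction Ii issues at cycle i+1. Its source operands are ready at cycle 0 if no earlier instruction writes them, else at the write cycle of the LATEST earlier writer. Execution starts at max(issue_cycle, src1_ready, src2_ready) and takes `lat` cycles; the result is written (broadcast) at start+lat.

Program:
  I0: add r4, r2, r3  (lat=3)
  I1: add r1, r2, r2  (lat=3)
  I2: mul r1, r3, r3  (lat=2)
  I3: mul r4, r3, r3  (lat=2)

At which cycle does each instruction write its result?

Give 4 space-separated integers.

Answer: 4 5 5 6

Derivation:
I0 add r4: issue@1 deps=(None,None) exec_start@1 write@4
I1 add r1: issue@2 deps=(None,None) exec_start@2 write@5
I2 mul r1: issue@3 deps=(None,None) exec_start@3 write@5
I3 mul r4: issue@4 deps=(None,None) exec_start@4 write@6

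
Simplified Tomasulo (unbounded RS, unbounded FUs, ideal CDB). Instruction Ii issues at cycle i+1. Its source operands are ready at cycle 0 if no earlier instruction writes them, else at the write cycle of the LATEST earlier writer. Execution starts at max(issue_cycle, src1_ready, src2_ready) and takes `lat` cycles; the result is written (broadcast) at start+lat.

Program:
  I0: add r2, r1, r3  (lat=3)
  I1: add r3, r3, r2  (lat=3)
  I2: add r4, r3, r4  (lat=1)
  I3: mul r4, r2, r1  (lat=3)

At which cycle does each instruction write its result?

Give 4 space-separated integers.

Answer: 4 7 8 7

Derivation:
I0 add r2: issue@1 deps=(None,None) exec_start@1 write@4
I1 add r3: issue@2 deps=(None,0) exec_start@4 write@7
I2 add r4: issue@3 deps=(1,None) exec_start@7 write@8
I3 mul r4: issue@4 deps=(0,None) exec_start@4 write@7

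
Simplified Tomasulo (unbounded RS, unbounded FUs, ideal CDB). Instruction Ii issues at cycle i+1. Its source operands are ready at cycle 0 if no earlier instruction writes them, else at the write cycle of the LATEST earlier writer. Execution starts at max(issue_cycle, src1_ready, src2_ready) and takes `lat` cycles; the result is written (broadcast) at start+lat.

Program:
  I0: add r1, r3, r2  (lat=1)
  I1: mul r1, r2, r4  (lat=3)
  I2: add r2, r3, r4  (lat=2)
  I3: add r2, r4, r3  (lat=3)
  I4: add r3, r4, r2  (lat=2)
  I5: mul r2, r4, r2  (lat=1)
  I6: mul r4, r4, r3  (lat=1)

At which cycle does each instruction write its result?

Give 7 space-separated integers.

I0 add r1: issue@1 deps=(None,None) exec_start@1 write@2
I1 mul r1: issue@2 deps=(None,None) exec_start@2 write@5
I2 add r2: issue@3 deps=(None,None) exec_start@3 write@5
I3 add r2: issue@4 deps=(None,None) exec_start@4 write@7
I4 add r3: issue@5 deps=(None,3) exec_start@7 write@9
I5 mul r2: issue@6 deps=(None,3) exec_start@7 write@8
I6 mul r4: issue@7 deps=(None,4) exec_start@9 write@10

Answer: 2 5 5 7 9 8 10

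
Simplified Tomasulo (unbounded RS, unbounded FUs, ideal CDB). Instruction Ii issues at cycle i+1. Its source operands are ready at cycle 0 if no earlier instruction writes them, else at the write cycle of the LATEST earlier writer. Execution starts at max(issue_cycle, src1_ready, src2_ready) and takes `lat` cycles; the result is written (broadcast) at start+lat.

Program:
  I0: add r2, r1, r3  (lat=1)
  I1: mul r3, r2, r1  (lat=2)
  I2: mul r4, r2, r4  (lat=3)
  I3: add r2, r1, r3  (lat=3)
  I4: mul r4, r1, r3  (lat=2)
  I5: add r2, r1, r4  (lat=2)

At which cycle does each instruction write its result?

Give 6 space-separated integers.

I0 add r2: issue@1 deps=(None,None) exec_start@1 write@2
I1 mul r3: issue@2 deps=(0,None) exec_start@2 write@4
I2 mul r4: issue@3 deps=(0,None) exec_start@3 write@6
I3 add r2: issue@4 deps=(None,1) exec_start@4 write@7
I4 mul r4: issue@5 deps=(None,1) exec_start@5 write@7
I5 add r2: issue@6 deps=(None,4) exec_start@7 write@9

Answer: 2 4 6 7 7 9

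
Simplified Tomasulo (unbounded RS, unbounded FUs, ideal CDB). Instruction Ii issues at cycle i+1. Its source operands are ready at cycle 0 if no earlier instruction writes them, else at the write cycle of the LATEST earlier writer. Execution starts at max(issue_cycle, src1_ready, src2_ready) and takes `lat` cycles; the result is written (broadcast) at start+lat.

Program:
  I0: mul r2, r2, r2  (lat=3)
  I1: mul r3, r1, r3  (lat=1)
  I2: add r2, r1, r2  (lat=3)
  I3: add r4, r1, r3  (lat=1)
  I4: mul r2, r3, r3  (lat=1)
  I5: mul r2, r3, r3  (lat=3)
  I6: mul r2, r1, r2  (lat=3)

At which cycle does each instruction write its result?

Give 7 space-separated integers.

I0 mul r2: issue@1 deps=(None,None) exec_start@1 write@4
I1 mul r3: issue@2 deps=(None,None) exec_start@2 write@3
I2 add r2: issue@3 deps=(None,0) exec_start@4 write@7
I3 add r4: issue@4 deps=(None,1) exec_start@4 write@5
I4 mul r2: issue@5 deps=(1,1) exec_start@5 write@6
I5 mul r2: issue@6 deps=(1,1) exec_start@6 write@9
I6 mul r2: issue@7 deps=(None,5) exec_start@9 write@12

Answer: 4 3 7 5 6 9 12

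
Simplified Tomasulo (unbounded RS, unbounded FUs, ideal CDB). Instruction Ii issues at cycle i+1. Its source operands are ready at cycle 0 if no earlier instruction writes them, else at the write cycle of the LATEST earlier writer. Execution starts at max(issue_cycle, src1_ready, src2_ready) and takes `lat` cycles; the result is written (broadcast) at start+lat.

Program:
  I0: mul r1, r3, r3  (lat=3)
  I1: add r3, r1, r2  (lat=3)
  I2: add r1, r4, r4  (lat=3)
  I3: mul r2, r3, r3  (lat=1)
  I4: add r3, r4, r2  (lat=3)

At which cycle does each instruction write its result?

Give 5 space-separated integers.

Answer: 4 7 6 8 11

Derivation:
I0 mul r1: issue@1 deps=(None,None) exec_start@1 write@4
I1 add r3: issue@2 deps=(0,None) exec_start@4 write@7
I2 add r1: issue@3 deps=(None,None) exec_start@3 write@6
I3 mul r2: issue@4 deps=(1,1) exec_start@7 write@8
I4 add r3: issue@5 deps=(None,3) exec_start@8 write@11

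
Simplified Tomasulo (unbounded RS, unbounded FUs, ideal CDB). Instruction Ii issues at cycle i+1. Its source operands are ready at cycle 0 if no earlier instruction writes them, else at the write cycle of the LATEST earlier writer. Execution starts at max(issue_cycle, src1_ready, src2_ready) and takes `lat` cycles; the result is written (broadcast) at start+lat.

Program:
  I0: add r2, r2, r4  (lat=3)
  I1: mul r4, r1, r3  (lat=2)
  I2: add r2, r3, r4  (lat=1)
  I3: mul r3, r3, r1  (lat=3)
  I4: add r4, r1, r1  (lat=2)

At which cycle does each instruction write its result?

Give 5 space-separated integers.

Answer: 4 4 5 7 7

Derivation:
I0 add r2: issue@1 deps=(None,None) exec_start@1 write@4
I1 mul r4: issue@2 deps=(None,None) exec_start@2 write@4
I2 add r2: issue@3 deps=(None,1) exec_start@4 write@5
I3 mul r3: issue@4 deps=(None,None) exec_start@4 write@7
I4 add r4: issue@5 deps=(None,None) exec_start@5 write@7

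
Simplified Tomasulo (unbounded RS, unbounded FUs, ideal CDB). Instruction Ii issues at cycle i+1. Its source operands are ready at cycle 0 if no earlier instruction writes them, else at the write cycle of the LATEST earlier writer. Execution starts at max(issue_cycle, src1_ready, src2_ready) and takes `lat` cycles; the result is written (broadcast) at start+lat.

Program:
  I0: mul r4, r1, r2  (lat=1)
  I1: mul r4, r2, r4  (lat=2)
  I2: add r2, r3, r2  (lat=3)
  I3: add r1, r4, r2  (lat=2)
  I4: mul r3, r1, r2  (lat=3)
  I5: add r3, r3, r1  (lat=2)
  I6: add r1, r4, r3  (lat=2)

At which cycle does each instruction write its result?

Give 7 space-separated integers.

I0 mul r4: issue@1 deps=(None,None) exec_start@1 write@2
I1 mul r4: issue@2 deps=(None,0) exec_start@2 write@4
I2 add r2: issue@3 deps=(None,None) exec_start@3 write@6
I3 add r1: issue@4 deps=(1,2) exec_start@6 write@8
I4 mul r3: issue@5 deps=(3,2) exec_start@8 write@11
I5 add r3: issue@6 deps=(4,3) exec_start@11 write@13
I6 add r1: issue@7 deps=(1,5) exec_start@13 write@15

Answer: 2 4 6 8 11 13 15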